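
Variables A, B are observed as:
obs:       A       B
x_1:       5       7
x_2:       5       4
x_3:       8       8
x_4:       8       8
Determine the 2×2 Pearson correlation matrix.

Step 1 — column means:
  mean(A) = (5 + 5 + 8 + 8) / 4 = 26/4 = 6.5
  mean(B) = (7 + 4 + 8 + 8) / 4 = 27/4 = 6.75

Step 2 — sample variances and covariances s[i,j] = (1/(n-1)) · Σ_k (x_{k,i} - mean_i) · (x_{k,j} - mean_j), with n-1 = 3:
  s[A,A] = ((-1.5)·(-1.5) + (-1.5)·(-1.5) + (1.5)·(1.5) + (1.5)·(1.5)) / 3 = 9/3 = 3
  s[A,B] = ((-1.5)·(0.25) + (-1.5)·(-2.75) + (1.5)·(1.25) + (1.5)·(1.25)) / 3 = 7.5/3 = 2.5
  s[B,B] = ((0.25)·(0.25) + (-2.75)·(-2.75) + (1.25)·(1.25) + (1.25)·(1.25)) / 3 = 10.75/3 = 3.5833
  Sample standard deviations s_i = √(s[i,i]):
  s(A) = √(3) = 1.7321
  s(B) = √(3.5833) = 1.893

Step 3 — r_{ij} = s_{ij} / (s_i · s_j):
  r[A,A] = 1 (diagonal).
  r[A,B] = 2.5 / (1.7321 · 1.893) = 2.5 / 3.2787 = 0.7625
  r[B,B] = 1 (diagonal).

R is symmetric with unit diagonal. Assembling:

R = [[1, 0.7625],
 [0.7625, 1]]


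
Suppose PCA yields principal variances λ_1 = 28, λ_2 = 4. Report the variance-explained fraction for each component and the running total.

Step 1 — total variance = trace(Sigma) = Σ λ_i = 28 + 4 = 32.

Step 2 — fraction explained by component i = λ_i / Σ λ:
  PC1: 28/32 = 0.875
  PC2: 4/32 = 0.125

Step 3 — cumulative fraction after k components = (λ_1 + ... + λ_k) / Σ λ:
  k = 1: 28/32 = 0.875
  k = 2: (28 + 4)/32 = 32/32 = 1

Summary (fraction, with percent):

explained: PC1 0.875 (87.5%), PC2 0.125 (12.5%);  cumulative: 0.875, 1


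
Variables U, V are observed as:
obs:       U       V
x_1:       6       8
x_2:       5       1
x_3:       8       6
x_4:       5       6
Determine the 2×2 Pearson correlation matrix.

Step 1 — column means:
  mean(U) = (6 + 5 + 8 + 5) / 4 = 24/4 = 6
  mean(V) = (8 + 1 + 6 + 6) / 4 = 21/4 = 5.25

Step 2 — sample variances and covariances s[i,j] = (1/(n-1)) · Σ_k (x_{k,i} - mean_i) · (x_{k,j} - mean_j), with n-1 = 3:
  s[U,U] = ((0)·(0) + (-1)·(-1) + (2)·(2) + (-1)·(-1)) / 3 = 6/3 = 2
  s[U,V] = ((0)·(2.75) + (-1)·(-4.25) + (2)·(0.75) + (-1)·(0.75)) / 3 = 5/3 = 1.6667
  s[V,V] = ((2.75)·(2.75) + (-4.25)·(-4.25) + (0.75)·(0.75) + (0.75)·(0.75)) / 3 = 26.75/3 = 8.9167
  Sample standard deviations s_i = √(s[i,i]):
  s(U) = √(2) = 1.4142
  s(V) = √(8.9167) = 2.9861

Step 3 — r_{ij} = s_{ij} / (s_i · s_j):
  r[U,U] = 1 (diagonal).
  r[U,V] = 1.6667 / (1.4142 · 2.9861) = 1.6667 / 4.223 = 0.3947
  r[V,V] = 1 (diagonal).

R is symmetric with unit diagonal. Assembling:

R = [[1, 0.3947],
 [0.3947, 1]]


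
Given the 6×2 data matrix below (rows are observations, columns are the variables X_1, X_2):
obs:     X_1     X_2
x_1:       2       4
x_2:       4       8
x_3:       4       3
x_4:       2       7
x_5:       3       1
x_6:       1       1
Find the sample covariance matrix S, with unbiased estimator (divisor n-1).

Step 1 — column means:
  mean(X_1) = (2 + 4 + 4 + 2 + 3 + 1) / 6 = 16/6 = 2.6667
  mean(X_2) = (4 + 8 + 3 + 7 + 1 + 1) / 6 = 24/6 = 4

Step 2 — sample covariance S[i,j] = (1/(n-1)) · Σ_k (x_{k,i} - mean_i) · (x_{k,j} - mean_j), with n-1 = 5.
  S[X_1,X_1] = ((-0.6667)·(-0.6667) + (1.3333)·(1.3333) + (1.3333)·(1.3333) + (-0.6667)·(-0.6667) + (0.3333)·(0.3333) + (-1.6667)·(-1.6667)) / 5 = 7.3333/5 = 1.4667
  S[X_1,X_2] = ((-0.6667)·(0) + (1.3333)·(4) + (1.3333)·(-1) + (-0.6667)·(3) + (0.3333)·(-3) + (-1.6667)·(-3)) / 5 = 6/5 = 1.2
  S[X_2,X_2] = ((0)·(0) + (4)·(4) + (-1)·(-1) + (3)·(3) + (-3)·(-3) + (-3)·(-3)) / 5 = 44/5 = 8.8

S is symmetric (S[j,i] = S[i,j]). Assembling:

S = [[1.4667, 1.2],
 [1.2, 8.8]]


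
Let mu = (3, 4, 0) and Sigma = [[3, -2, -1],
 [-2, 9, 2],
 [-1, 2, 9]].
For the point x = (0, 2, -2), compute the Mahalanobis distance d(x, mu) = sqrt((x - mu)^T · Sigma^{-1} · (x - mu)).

Step 1 — centre the observation: (x - mu) = (-3, -2, -2).

Step 2 — invert Sigma (cofactor / det for 3×3, or solve directly):
  Sigma^{-1} = [[0.3969, 0.0825, 0.0258],
 [0.0825, 0.134, -0.0206],
 [0.0258, -0.0206, 0.1186]].

Step 3 — form the quadratic (x - mu)^T · Sigma^{-1} · (x - mu):
  Sigma^{-1} · (x - mu) = (-1.4072, -0.4742, -0.2732).
  (x - mu)^T · [Sigma^{-1} · (x - mu)] = (-3)·(-1.4072) + (-2)·(-0.4742) + (-2)·(-0.2732) = 5.7165.

Step 4 — take square root: d = √(5.7165) ≈ 2.3909.

d(x, mu) = √(5.7165) ≈ 2.3909


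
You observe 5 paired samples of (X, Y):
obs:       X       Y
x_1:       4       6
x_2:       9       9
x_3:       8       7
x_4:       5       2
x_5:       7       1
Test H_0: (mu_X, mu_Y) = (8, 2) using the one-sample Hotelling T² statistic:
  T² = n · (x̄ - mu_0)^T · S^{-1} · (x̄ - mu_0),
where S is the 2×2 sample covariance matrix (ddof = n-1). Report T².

Step 1 — sample mean vector:
  mean(X) = (4 + 9 + 8 + 5 + 7) / 5 = 33/5 = 6.6
  mean(Y) = (6 + 9 + 7 + 2 + 1) / 5 = 25/5 = 5
  x̄ = (6.6, 5),  deviation x̄ - mu_0 = (6.6, 5) - (8, 2) = (-1.4, 3).

Step 2 — sample covariance matrix, S[i,j] = (1/(n-1)) · Σ_k (x_{k,i} - mean_i) · (x_{k,j} - mean_j), divisor n-1 = 4:
  S[X,X] = ((-2.6)·(-2.6) + (2.4)·(2.4) + (1.4)·(1.4) + (-1.6)·(-1.6) + (0.4)·(0.4)) / 4 = 17.2/4 = 4.3
  S[X,Y] = ((-2.6)·(1) + (2.4)·(4) + (1.4)·(2) + (-1.6)·(-3) + (0.4)·(-4)) / 4 = 13/4 = 3.25
  S[Y,Y] = ((1)·(1) + (4)·(4) + (2)·(2) + (-3)·(-3) + (-4)·(-4)) / 4 = 46/4 = 11.5
  S = [[4.3, 3.25],
 [3.25, 11.5]].

Step 3 — invert S. det(S) = 4.3·11.5 - (3.25)² = 38.8875.
  S^{-1} = (1/det) · [[d, -b], [-b, a]] = [[0.2957, -0.0836],
 [-0.0836, 0.1106]].

Step 4 — quadratic form (x̄ - mu_0)^T · S^{-1} · (x̄ - mu_0):
  S^{-1} · (x̄ - mu_0) = (-0.6647, 0.4487),
  (x̄ - mu_0)^T · [...] = (-1.4)·(-0.6647) + (3)·(0.4487) = 2.2768.

Step 5 — scale by n: T² = 5 · 2.2768 = 11.3841.

T² ≈ 11.3841


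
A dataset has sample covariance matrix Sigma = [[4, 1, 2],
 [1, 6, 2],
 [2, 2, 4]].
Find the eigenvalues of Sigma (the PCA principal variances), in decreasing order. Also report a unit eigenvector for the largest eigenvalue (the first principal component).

Step 1 — characteristic polynomial p(λ) = det(λI - Sigma) = λ³ - tr·λ² + c_1·λ - det, where tr = trace, c_1 = sum of the principal 2×2 minors, det = det(Sigma):
  tr = 4 + 6 + 4 = 14,
  c_1 = (4·6 - (1)²) + (4·4 - (2)²) + (6·4 - (2)²) = 23 + 12 + 20 = 55,
  det = 4·(6·4 - (2)²) - (1)·((1)·4 - (2)·(2)) + (2)·((1)·(2) - 6·(2)) = 4·(20) - (1)·(0) + (2)·(-10) = 60.
  So p(λ) = λ³ - 14λ² + 55λ - 60.
Step 2 — look for an integer root (rational root theorem: any rational root is an integer divisor of 60). Testing λ = 4:
  p(4) = 64 - 224 + 220 - 60 = 0  ✓
  Dividing out (λ - 4): p(λ) = (λ - 4)(λ² - 10λ + 15).
Step 3 — remaining eigenvalues from the quadratic λ² - 10λ + 15 = 0:
  Δ = 10² - 4·15 = 100 - 60 = 40,  λ = (10 ± √40)/2 = (10 ± 6.3246)/2 ≈ 8.1623 or 1.8377.
  Sorted: λ_1 = 8.1623,  λ_2 = 4,  λ_3 = 1.8377  (check: sum = 14 = tr ✓).

Step 4 — unit eigenvector for λ_1 ≈ 8.1623: v spans the null space of (Sigma - λ_1 I), whose rows are
  r_1 = (-4.1623, 1, 2),  r_2 = (1, -2.1623, 2),  r_3 = (2, 2, -4.1623).
  v is orthogonal to every row, so take v ∝ r_1 × r_2 = ((1)·(2) - (2)·(-2.1623), (2)·(1) - (-4.1623)·(2), (-4.1623)·(-2.1623) - (1)·(1)) ≈ (6.3246, 10.3246, 8).
  Let u = (6.3246, 10.3246, 8).
  ||u|| = √((6.3246)² + (10.3246)² + (8)²) = √(210.5964) ≈ 14.5119,  v_1 = u/||u|| ≈ (0.4358, 0.7115, 0.5513) (||v_1|| = 1).

λ_1 = 8.1623,  λ_2 = 4,  λ_3 = 1.8377;  v_1 ≈ (0.4358, 0.7115, 0.5513)


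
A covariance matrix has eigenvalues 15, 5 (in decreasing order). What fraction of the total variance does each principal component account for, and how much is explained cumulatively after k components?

Step 1 — total variance = trace(Sigma) = Σ λ_i = 15 + 5 = 20.

Step 2 — fraction explained by component i = λ_i / Σ λ:
  PC1: 15/20 = 0.75
  PC2: 5/20 = 0.25

Step 3 — cumulative fraction after k components = (λ_1 + ... + λ_k) / Σ λ:
  k = 1: 15/20 = 0.75
  k = 2: (15 + 5)/20 = 20/20 = 1

Summary (fraction, with percent):

explained: PC1 0.75 (75%), PC2 0.25 (25%);  cumulative: 0.75, 1


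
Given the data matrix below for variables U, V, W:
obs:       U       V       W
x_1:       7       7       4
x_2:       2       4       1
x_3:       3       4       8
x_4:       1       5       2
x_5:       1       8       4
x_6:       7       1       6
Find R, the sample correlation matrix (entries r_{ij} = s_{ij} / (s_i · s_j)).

Step 1 — column means:
  mean(U) = (7 + 2 + 3 + 1 + 1 + 7) / 6 = 21/6 = 3.5
  mean(V) = (7 + 4 + 4 + 5 + 8 + 1) / 6 = 29/6 = 4.8333
  mean(W) = (4 + 1 + 8 + 2 + 4 + 6) / 6 = 25/6 = 4.1667

Step 2 — sample variances and covariances s[i,j] = (1/(n-1)) · Σ_k (x_{k,i} - mean_i) · (x_{k,j} - mean_j), with n-1 = 5:
  s[U,U] = ((3.5)·(3.5) + (-1.5)·(-1.5) + (-0.5)·(-0.5) + (-2.5)·(-2.5) + (-2.5)·(-2.5) + (3.5)·(3.5)) / 5 = 39.5/5 = 7.9
  s[U,V] = ((3.5)·(2.1667) + (-1.5)·(-0.8333) + (-0.5)·(-0.8333) + (-2.5)·(0.1667) + (-2.5)·(3.1667) + (3.5)·(-3.8333)) / 5 = -12.5/5 = -2.5
  s[U,W] = ((3.5)·(-0.1667) + (-1.5)·(-3.1667) + (-0.5)·(3.8333) + (-2.5)·(-2.1667) + (-2.5)·(-0.1667) + (3.5)·(1.8333)) / 5 = 14.5/5 = 2.9
  s[V,V] = ((2.1667)·(2.1667) + (-0.8333)·(-0.8333) + (-0.8333)·(-0.8333) + (0.1667)·(0.1667) + (3.1667)·(3.1667) + (-3.8333)·(-3.8333)) / 5 = 30.8333/5 = 6.1667
  s[V,W] = ((2.1667)·(-0.1667) + (-0.8333)·(-3.1667) + (-0.8333)·(3.8333) + (0.1667)·(-2.1667) + (3.1667)·(-0.1667) + (-3.8333)·(1.8333)) / 5 = -8.8333/5 = -1.7667
  s[W,W] = ((-0.1667)·(-0.1667) + (-3.1667)·(-3.1667) + (3.8333)·(3.8333) + (-2.1667)·(-2.1667) + (-0.1667)·(-0.1667) + (1.8333)·(1.8333)) / 5 = 32.8333/5 = 6.5667
  Sample standard deviations s_i = √(s[i,i]):
  s(U) = √(7.9) = 2.8107
  s(V) = √(6.1667) = 2.4833
  s(W) = √(6.5667) = 2.5626

Step 3 — r_{ij} = s_{ij} / (s_i · s_j):
  r[U,U] = 1 (diagonal).
  r[U,V] = -2.5 / (2.8107 · 2.4833) = -2.5 / 6.9797 = -0.3582
  r[U,W] = 2.9 / (2.8107 · 2.5626) = 2.9 / 7.2025 = 0.4026
  r[V,V] = 1 (diagonal).
  r[V,W] = -1.7667 / (2.4833 · 2.5626) = -1.7667 / 6.3635 = -0.2776
  r[W,W] = 1 (diagonal).

R is symmetric with unit diagonal. Assembling:

R = [[1, -0.3582, 0.4026],
 [-0.3582, 1, -0.2776],
 [0.4026, -0.2776, 1]]


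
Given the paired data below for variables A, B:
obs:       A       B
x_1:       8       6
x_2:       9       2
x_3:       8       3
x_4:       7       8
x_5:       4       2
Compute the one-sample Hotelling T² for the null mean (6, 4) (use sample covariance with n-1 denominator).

Step 1 — sample mean vector:
  mean(A) = (8 + 9 + 8 + 7 + 4) / 5 = 36/5 = 7.2
  mean(B) = (6 + 2 + 3 + 8 + 2) / 5 = 21/5 = 4.2
  x̄ = (7.2, 4.2),  deviation x̄ - mu_0 = (7.2, 4.2) - (6, 4) = (1.2, 0.2).

Step 2 — sample covariance matrix, S[i,j] = (1/(n-1)) · Σ_k (x_{k,i} - mean_i) · (x_{k,j} - mean_j), divisor n-1 = 4:
  S[A,A] = ((0.8)·(0.8) + (1.8)·(1.8) + (0.8)·(0.8) + (-0.2)·(-0.2) + (-3.2)·(-3.2)) / 4 = 14.8/4 = 3.7
  S[A,B] = ((0.8)·(1.8) + (1.8)·(-2.2) + (0.8)·(-1.2) + (-0.2)·(3.8) + (-3.2)·(-2.2)) / 4 = 2.8/4 = 0.7
  S[B,B] = ((1.8)·(1.8) + (-2.2)·(-2.2) + (-1.2)·(-1.2) + (3.8)·(3.8) + (-2.2)·(-2.2)) / 4 = 28.8/4 = 7.2
  S = [[3.7, 0.7],
 [0.7, 7.2]].

Step 3 — invert S. det(S) = 3.7·7.2 - (0.7)² = 26.15.
  S^{-1} = (1/det) · [[d, -b], [-b, a]] = [[0.2753, -0.0268],
 [-0.0268, 0.1415]].

Step 4 — quadratic form (x̄ - mu_0)^T · S^{-1} · (x̄ - mu_0):
  S^{-1} · (x̄ - mu_0) = (0.325, -0.0038),
  (x̄ - mu_0)^T · [...] = (1.2)·(0.325) + (0.2)·(-0.0038) = 0.3893.

Step 5 — scale by n: T² = 5 · 0.3893 = 1.9465.

T² ≈ 1.9465


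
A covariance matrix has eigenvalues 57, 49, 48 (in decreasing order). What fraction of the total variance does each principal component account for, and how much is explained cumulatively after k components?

Step 1 — total variance = trace(Sigma) = Σ λ_i = 57 + 49 + 48 = 154.

Step 2 — fraction explained by component i = λ_i / Σ λ:
  PC1: 57/154 = 0.3701
  PC2: 49/154 = 0.3182
  PC3: 48/154 = 0.3117

Step 3 — cumulative fraction after k components = (λ_1 + ... + λ_k) / Σ λ:
  k = 1: 57/154 = 0.3701
  k = 2: (57 + 49)/154 = 106/154 = 0.6883
  k = 3: (57 + 49 + 48)/154 = 154/154 = 1

Summary (fraction, with percent):

explained: PC1 0.3701 (37.01%), PC2 0.3182 (31.82%), PC3 0.3117 (31.17%);  cumulative: 0.3701, 0.6883, 1


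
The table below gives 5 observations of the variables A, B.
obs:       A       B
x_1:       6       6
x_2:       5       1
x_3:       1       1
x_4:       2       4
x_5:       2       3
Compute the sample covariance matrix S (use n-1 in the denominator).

Step 1 — column means:
  mean(A) = (6 + 5 + 1 + 2 + 2) / 5 = 16/5 = 3.2
  mean(B) = (6 + 1 + 1 + 4 + 3) / 5 = 15/5 = 3

Step 2 — sample covariance S[i,j] = (1/(n-1)) · Σ_k (x_{k,i} - mean_i) · (x_{k,j} - mean_j), with n-1 = 4.
  S[A,A] = ((2.8)·(2.8) + (1.8)·(1.8) + (-2.2)·(-2.2) + (-1.2)·(-1.2) + (-1.2)·(-1.2)) / 4 = 18.8/4 = 4.7
  S[A,B] = ((2.8)·(3) + (1.8)·(-2) + (-2.2)·(-2) + (-1.2)·(1) + (-1.2)·(0)) / 4 = 8/4 = 2
  S[B,B] = ((3)·(3) + (-2)·(-2) + (-2)·(-2) + (1)·(1) + (0)·(0)) / 4 = 18/4 = 4.5

S is symmetric (S[j,i] = S[i,j]). Assembling:

S = [[4.7, 2],
 [2, 4.5]]


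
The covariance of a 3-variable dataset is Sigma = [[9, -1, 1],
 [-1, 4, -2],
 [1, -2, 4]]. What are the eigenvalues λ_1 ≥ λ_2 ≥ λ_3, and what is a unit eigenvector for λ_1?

Step 1 — characteristic polynomial p(λ) = det(λI - Sigma) = λ³ - tr·λ² + c_1·λ - det, where tr = trace, c_1 = sum of the principal 2×2 minors, det = det(Sigma):
  tr = 9 + 4 + 4 = 17,
  c_1 = (9·4 - (-1)²) + (9·4 - (1)²) + (4·4 - (-2)²) = 35 + 35 + 12 = 82,
  det = 9·(4·4 - (-2)²) - (-1)·((-1)·4 - (-2)·(1)) + (1)·((-1)·(-2) - 4·(1)) = 9·(12) - (-1)·(-2) + (1)·(-2) = 104.
  So p(λ) = λ³ - 17λ² + 82λ - 104.
Step 2 — look for an integer root (rational root theorem: any rational root is an integer divisor of 104). Testing λ = 2:
  p(2) = 8 - 68 + 164 - 104 = 0  ✓
  Dividing out (λ - 2): p(λ) = (λ - 2)(λ² - 15λ + 52).
Step 3 — remaining eigenvalues from the quadratic λ² - 15λ + 52 = 0:
  Δ = 15² - 4·52 = 225 - 208 = 17,  λ = (15 ± √17)/2 = (15 ± 4.1231)/2 ≈ 9.5616 or 5.4384.
  Sorted: λ_1 = 9.5616,  λ_2 = 5.4384,  λ_3 = 2  (check: sum = 17 = tr ✓).

Step 4 — unit eigenvector for λ_1 ≈ 9.5616: v spans the null space of (Sigma - λ_1 I), whose rows are
  r_1 = (-0.5616, -1, 1),  r_2 = (-1, -5.5616, -2),  r_3 = (1, -2, -5.5616).
  v is orthogonal to every row, so take v ∝ r_1 × r_2 = ((-1)·(-2) - (1)·(-5.5616), (1)·(-1) - (-0.5616)·(-2), (-0.5616)·(-5.5616) - (-1)·(-1)) ≈ (7.5616, -2.1231, 2.1231).
  Let u = (7.5616, -2.1231, 2.1231).
  ||u|| = √((7.5616)² + (-2.1231)² + (2.1231)²) = √(66.1922) ≈ 8.1359,  v_1 = u/||u|| ≈ (0.9294, -0.261, 0.261) (||v_1|| = 1).

λ_1 = 9.5616,  λ_2 = 5.4384,  λ_3 = 2;  v_1 ≈ (0.9294, -0.261, 0.261)


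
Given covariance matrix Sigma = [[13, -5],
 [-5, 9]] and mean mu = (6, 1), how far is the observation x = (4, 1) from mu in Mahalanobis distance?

Step 1 — centre the observation: (x - mu) = (-2, 0).

Step 2 — invert Sigma. det(Sigma) = 13·9 - (-5)² = 92.
  Sigma^{-1} = (1/det) · [[d, -b], [-b, a]] = [[0.0978, 0.0543],
 [0.0543, 0.1413]].

Step 3 — form the quadratic (x - mu)^T · Sigma^{-1} · (x - mu):
  Sigma^{-1} · (x - mu) = (-0.1957, -0.1087).
  (x - mu)^T · [Sigma^{-1} · (x - mu)] = (-2)·(-0.1957) + (0)·(-0.1087) = 0.3913.

Step 4 — take square root: d = √(0.3913) ≈ 0.6255.

d(x, mu) = √(0.3913) ≈ 0.6255


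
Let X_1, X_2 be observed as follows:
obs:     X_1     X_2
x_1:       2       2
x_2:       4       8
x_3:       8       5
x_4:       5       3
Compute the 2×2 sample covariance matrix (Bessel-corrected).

Step 1 — column means:
  mean(X_1) = (2 + 4 + 8 + 5) / 4 = 19/4 = 4.75
  mean(X_2) = (2 + 8 + 5 + 3) / 4 = 18/4 = 4.5

Step 2 — sample covariance S[i,j] = (1/(n-1)) · Σ_k (x_{k,i} - mean_i) · (x_{k,j} - mean_j), with n-1 = 3.
  S[X_1,X_1] = ((-2.75)·(-2.75) + (-0.75)·(-0.75) + (3.25)·(3.25) + (0.25)·(0.25)) / 3 = 18.75/3 = 6.25
  S[X_1,X_2] = ((-2.75)·(-2.5) + (-0.75)·(3.5) + (3.25)·(0.5) + (0.25)·(-1.5)) / 3 = 5.5/3 = 1.8333
  S[X_2,X_2] = ((-2.5)·(-2.5) + (3.5)·(3.5) + (0.5)·(0.5) + (-1.5)·(-1.5)) / 3 = 21/3 = 7

S is symmetric (S[j,i] = S[i,j]). Assembling:

S = [[6.25, 1.8333],
 [1.8333, 7]]


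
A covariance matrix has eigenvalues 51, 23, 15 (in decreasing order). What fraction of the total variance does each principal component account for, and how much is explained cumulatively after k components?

Step 1 — total variance = trace(Sigma) = Σ λ_i = 51 + 23 + 15 = 89.

Step 2 — fraction explained by component i = λ_i / Σ λ:
  PC1: 51/89 = 0.573
  PC2: 23/89 = 0.2584
  PC3: 15/89 = 0.1685

Step 3 — cumulative fraction after k components = (λ_1 + ... + λ_k) / Σ λ:
  k = 1: 51/89 = 0.573
  k = 2: (51 + 23)/89 = 74/89 = 0.8315
  k = 3: (51 + 23 + 15)/89 = 89/89 = 1

Summary (fraction, with percent):

explained: PC1 0.573 (57.3%), PC2 0.2584 (25.84%), PC3 0.1685 (16.85%);  cumulative: 0.573, 0.8315, 1


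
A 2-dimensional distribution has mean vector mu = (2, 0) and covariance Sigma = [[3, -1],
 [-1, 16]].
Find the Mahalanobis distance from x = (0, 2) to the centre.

Step 1 — centre the observation: (x - mu) = (-2, 2).

Step 2 — invert Sigma. det(Sigma) = 3·16 - (-1)² = 47.
  Sigma^{-1} = (1/det) · [[d, -b], [-b, a]] = [[0.3404, 0.0213],
 [0.0213, 0.0638]].

Step 3 — form the quadratic (x - mu)^T · Sigma^{-1} · (x - mu):
  Sigma^{-1} · (x - mu) = (-0.6383, 0.0851).
  (x - mu)^T · [Sigma^{-1} · (x - mu)] = (-2)·(-0.6383) + (2)·(0.0851) = 1.4468.

Step 4 — take square root: d = √(1.4468) ≈ 1.2028.

d(x, mu) = √(1.4468) ≈ 1.2028


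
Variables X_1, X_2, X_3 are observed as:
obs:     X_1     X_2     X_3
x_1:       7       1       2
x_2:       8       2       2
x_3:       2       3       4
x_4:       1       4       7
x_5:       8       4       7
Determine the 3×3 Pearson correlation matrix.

Step 1 — column means:
  mean(X_1) = (7 + 8 + 2 + 1 + 8) / 5 = 26/5 = 5.2
  mean(X_2) = (1 + 2 + 3 + 4 + 4) / 5 = 14/5 = 2.8
  mean(X_3) = (2 + 2 + 4 + 7 + 7) / 5 = 22/5 = 4.4

Step 2 — sample variances and covariances s[i,j] = (1/(n-1)) · Σ_k (x_{k,i} - mean_i) · (x_{k,j} - mean_j), with n-1 = 4:
  s[X_1,X_1] = ((1.8)·(1.8) + (2.8)·(2.8) + (-3.2)·(-3.2) + (-4.2)·(-4.2) + (2.8)·(2.8)) / 4 = 46.8/4 = 11.7
  s[X_1,X_2] = ((1.8)·(-1.8) + (2.8)·(-0.8) + (-3.2)·(0.2) + (-4.2)·(1.2) + (2.8)·(1.2)) / 4 = -7.8/4 = -1.95
  s[X_1,X_3] = ((1.8)·(-2.4) + (2.8)·(-2.4) + (-3.2)·(-0.4) + (-4.2)·(2.6) + (2.8)·(2.6)) / 4 = -13.4/4 = -3.35
  s[X_2,X_2] = ((-1.8)·(-1.8) + (-0.8)·(-0.8) + (0.2)·(0.2) + (1.2)·(1.2) + (1.2)·(1.2)) / 4 = 6.8/4 = 1.7
  s[X_2,X_3] = ((-1.8)·(-2.4) + (-0.8)·(-2.4) + (0.2)·(-0.4) + (1.2)·(2.6) + (1.2)·(2.6)) / 4 = 12.4/4 = 3.1
  s[X_3,X_3] = ((-2.4)·(-2.4) + (-2.4)·(-2.4) + (-0.4)·(-0.4) + (2.6)·(2.6) + (2.6)·(2.6)) / 4 = 25.2/4 = 6.3
  Sample standard deviations s_i = √(s[i,i]):
  s(X_1) = √(11.7) = 3.4205
  s(X_2) = √(1.7) = 1.3038
  s(X_3) = √(6.3) = 2.51

Step 3 — r_{ij} = s_{ij} / (s_i · s_j):
  r[X_1,X_1] = 1 (diagonal).
  r[X_1,X_2] = -1.95 / (3.4205 · 1.3038) = -1.95 / 4.4598 = -0.4372
  r[X_1,X_3] = -3.35 / (3.4205 · 2.51) = -3.35 / 8.5855 = -0.3902
  r[X_2,X_2] = 1 (diagonal).
  r[X_2,X_3] = 3.1 / (1.3038 · 2.51) = 3.1 / 3.2726 = 0.9473
  r[X_3,X_3] = 1 (diagonal).

R is symmetric with unit diagonal. Assembling:

R = [[1, -0.4372, -0.3902],
 [-0.4372, 1, 0.9473],
 [-0.3902, 0.9473, 1]]


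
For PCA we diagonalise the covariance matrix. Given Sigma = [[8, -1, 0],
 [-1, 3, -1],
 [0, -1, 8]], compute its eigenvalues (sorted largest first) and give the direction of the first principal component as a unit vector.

Step 1 — characteristic polynomial p(λ) = det(λI - Sigma) = λ³ - tr·λ² + c_1·λ - det, where tr = trace, c_1 = sum of the principal 2×2 minors, det = det(Sigma):
  tr = 8 + 3 + 8 = 19,
  c_1 = (8·3 - (-1)²) + (8·8 - (0)²) + (3·8 - (-1)²) = 23 + 64 + 23 = 110,
  det = 8·(3·8 - (-1)²) - (-1)·((-1)·8 - (-1)·(0)) + (0)·((-1)·(-1) - 3·(0)) = 8·(23) - (-1)·(-8) + (0)·(1) = 176.
  So p(λ) = λ³ - 19λ² + 110λ - 176.
Step 2 — look for an integer root (rational root theorem: any rational root is an integer divisor of 176). Testing λ = 8:
  p(8) = 512 - 1216 + 880 - 176 = 0  ✓
  Dividing out (λ - 8): p(λ) = (λ - 8)(λ² - 11λ + 22).
Step 3 — remaining eigenvalues from the quadratic λ² - 11λ + 22 = 0:
  Δ = 11² - 4·22 = 121 - 88 = 33,  λ = (11 ± √33)/2 = (11 ± 5.7446)/2 ≈ 8.3723 or 2.6277.
  Sorted: λ_1 = 8.3723,  λ_2 = 8,  λ_3 = 2.6277  (check: sum = 19 = tr ✓).

Step 4 — unit eigenvector for λ_1 ≈ 8.3723: v spans the null space of (Sigma - λ_1 I), whose rows are
  r_1 = (-0.3723, -1, 0),  r_2 = (-1, -5.3723, -1),  r_3 = (0, -1, -0.3723).
  v is orthogonal to every row, so take v ∝ r_1 × r_2 = ((-1)·(-1) - (0)·(-5.3723), (0)·(-1) - (-0.3723)·(-1), (-0.3723)·(-5.3723) - (-1)·(-1)) ≈ (1, -0.3723, 1).
  Let u = (1, -0.3723, 1).
  ||u|| = √((1)² + (-0.3723)² + (1)²) = √(2.1386) ≈ 1.4624,  v_1 = u/||u|| ≈ (0.6838, -0.2546, 0.6838) (||v_1|| = 1).

λ_1 = 8.3723,  λ_2 = 8,  λ_3 = 2.6277;  v_1 ≈ (0.6838, -0.2546, 0.6838)


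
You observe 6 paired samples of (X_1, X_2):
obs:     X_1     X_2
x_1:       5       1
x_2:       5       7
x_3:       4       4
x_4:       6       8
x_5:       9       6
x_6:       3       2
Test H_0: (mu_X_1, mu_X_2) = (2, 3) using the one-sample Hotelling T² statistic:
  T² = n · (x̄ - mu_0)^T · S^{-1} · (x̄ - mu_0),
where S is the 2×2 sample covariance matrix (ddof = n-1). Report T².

Step 1 — sample mean vector:
  mean(X_1) = (5 + 5 + 4 + 6 + 9 + 3) / 6 = 32/6 = 5.3333
  mean(X_2) = (1 + 7 + 4 + 8 + 6 + 2) / 6 = 28/6 = 4.6667
  x̄ = (5.3333, 4.6667),  deviation x̄ - mu_0 = (5.3333, 4.6667) - (2, 3) = (3.3333, 1.6667).

Step 2 — sample covariance matrix, S[i,j] = (1/(n-1)) · Σ_k (x_{k,i} - mean_i) · (x_{k,j} - mean_j), divisor n-1 = 5:
  S[X_1,X_1] = ((-0.3333)·(-0.3333) + (-0.3333)·(-0.3333) + (-1.3333)·(-1.3333) + (0.6667)·(0.6667) + (3.6667)·(3.6667) + (-2.3333)·(-2.3333)) / 5 = 21.3333/5 = 4.2667
  S[X_1,X_2] = ((-0.3333)·(-3.6667) + (-0.3333)·(2.3333) + (-1.3333)·(-0.6667) + (0.6667)·(3.3333) + (3.6667)·(1.3333) + (-2.3333)·(-2.6667)) / 5 = 14.6667/5 = 2.9333
  S[X_2,X_2] = ((-3.6667)·(-3.6667) + (2.3333)·(2.3333) + (-0.6667)·(-0.6667) + (3.3333)·(3.3333) + (1.3333)·(1.3333) + (-2.6667)·(-2.6667)) / 5 = 39.3333/5 = 7.8667
  S = [[4.2667, 2.9333],
 [2.9333, 7.8667]].

Step 3 — invert S. det(S) = 4.2667·7.8667 - (2.9333)² = 24.96.
  S^{-1} = (1/det) · [[d, -b], [-b, a]] = [[0.3152, -0.1175],
 [-0.1175, 0.1709]].

Step 4 — quadratic form (x̄ - mu_0)^T · S^{-1} · (x̄ - mu_0):
  S^{-1} · (x̄ - mu_0) = (0.8547, -0.1068),
  (x̄ - mu_0)^T · [...] = (3.3333)·(0.8547) + (1.6667)·(-0.1068) = 2.6709.

Step 5 — scale by n: T² = 6 · 2.6709 = 16.0256.

T² ≈ 16.0256


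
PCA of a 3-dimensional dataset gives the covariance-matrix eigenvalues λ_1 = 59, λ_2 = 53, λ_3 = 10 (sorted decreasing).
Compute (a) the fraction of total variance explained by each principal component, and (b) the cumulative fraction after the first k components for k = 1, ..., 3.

Step 1 — total variance = trace(Sigma) = Σ λ_i = 59 + 53 + 10 = 122.

Step 2 — fraction explained by component i = λ_i / Σ λ:
  PC1: 59/122 = 0.4836
  PC2: 53/122 = 0.4344
  PC3: 10/122 = 0.082

Step 3 — cumulative fraction after k components = (λ_1 + ... + λ_k) / Σ λ:
  k = 1: 59/122 = 0.4836
  k = 2: (59 + 53)/122 = 112/122 = 0.918
  k = 3: (59 + 53 + 10)/122 = 122/122 = 1

Summary (fraction, with percent):

explained: PC1 0.4836 (48.36%), PC2 0.4344 (43.44%), PC3 0.082 (8.2%);  cumulative: 0.4836, 0.918, 1


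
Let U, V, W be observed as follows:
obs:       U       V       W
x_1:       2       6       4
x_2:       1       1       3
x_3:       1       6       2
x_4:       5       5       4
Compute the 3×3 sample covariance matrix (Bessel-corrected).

Step 1 — column means:
  mean(U) = (2 + 1 + 1 + 5) / 4 = 9/4 = 2.25
  mean(V) = (6 + 1 + 6 + 5) / 4 = 18/4 = 4.5
  mean(W) = (4 + 3 + 2 + 4) / 4 = 13/4 = 3.25

Step 2 — sample covariance S[i,j] = (1/(n-1)) · Σ_k (x_{k,i} - mean_i) · (x_{k,j} - mean_j), with n-1 = 3.
  S[U,U] = ((-0.25)·(-0.25) + (-1.25)·(-1.25) + (-1.25)·(-1.25) + (2.75)·(2.75)) / 3 = 10.75/3 = 3.5833
  S[U,V] = ((-0.25)·(1.5) + (-1.25)·(-3.5) + (-1.25)·(1.5) + (2.75)·(0.5)) / 3 = 3.5/3 = 1.1667
  S[U,W] = ((-0.25)·(0.75) + (-1.25)·(-0.25) + (-1.25)·(-1.25) + (2.75)·(0.75)) / 3 = 3.75/3 = 1.25
  S[V,V] = ((1.5)·(1.5) + (-3.5)·(-3.5) + (1.5)·(1.5) + (0.5)·(0.5)) / 3 = 17/3 = 5.6667
  S[V,W] = ((1.5)·(0.75) + (-3.5)·(-0.25) + (1.5)·(-1.25) + (0.5)·(0.75)) / 3 = 0.5/3 = 0.1667
  S[W,W] = ((0.75)·(0.75) + (-0.25)·(-0.25) + (-1.25)·(-1.25) + (0.75)·(0.75)) / 3 = 2.75/3 = 0.9167

S is symmetric (S[j,i] = S[i,j]). Assembling:

S = [[3.5833, 1.1667, 1.25],
 [1.1667, 5.6667, 0.1667],
 [1.25, 0.1667, 0.9167]]


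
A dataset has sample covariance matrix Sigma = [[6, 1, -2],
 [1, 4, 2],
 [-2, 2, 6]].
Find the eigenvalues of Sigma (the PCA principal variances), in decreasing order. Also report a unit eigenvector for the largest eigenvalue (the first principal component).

Step 1 — characteristic polynomial p(λ) = det(λI - Sigma) = λ³ - tr·λ² + c_1·λ - det, where tr = trace, c_1 = sum of the principal 2×2 minors, det = det(Sigma):
  tr = 6 + 4 + 6 = 16,
  c_1 = (6·4 - (1)²) + (6·6 - (-2)²) + (4·6 - (2)²) = 23 + 32 + 20 = 75,
  det = 6·(4·6 - (2)²) - (1)·((1)·6 - (2)·(-2)) + (-2)·((1)·(2) - 4·(-2)) = 6·(20) - (1)·(10) + (-2)·(10) = 90.
  So p(λ) = λ³ - 16λ² + 75λ - 90.
Step 2 — look for an integer root (rational root theorem: any rational root is an integer divisor of 90). Testing λ = 6:
  p(6) = 216 - 576 + 450 - 90 = 0  ✓
  Dividing out (λ - 6): p(λ) = (λ - 6)(λ² - 10λ + 15).
Step 3 — remaining eigenvalues from the quadratic λ² - 10λ + 15 = 0:
  Δ = 10² - 4·15 = 100 - 60 = 40,  λ = (10 ± √40)/2 = (10 ± 6.3246)/2 ≈ 8.1623 or 1.8377.
  Sorted: λ_1 = 8.1623,  λ_2 = 6,  λ_3 = 1.8377  (check: sum = 16 = tr ✓).

Step 4 — unit eigenvector for λ_1 ≈ 8.1623: v spans the null space of (Sigma - λ_1 I), whose rows are
  r_1 = (-2.1623, 1, -2),  r_2 = (1, -4.1623, 2),  r_3 = (-2, 2, -2.1623).
  v is orthogonal to every row, so take v ∝ r_1 × r_2 = ((1)·(2) - (-2)·(-4.1623), (-2)·(1) - (-2.1623)·(2), (-2.1623)·(-4.1623) - (1)·(1)) ≈ (-6.3246, 2.3246, 8).
  Rescale (multiply by -1 so the first nonzero entry is positive): u = (6.3246, -2.3246, -8).
  ||u|| = √((6.3246)² + (-2.3246)² + (-8)²) = √(109.4036) ≈ 10.4596,  v_1 = u/||u|| ≈ (0.6047, -0.2222, -0.7648) (||v_1|| = 1).

λ_1 = 8.1623,  λ_2 = 6,  λ_3 = 1.8377;  v_1 ≈ (0.6047, -0.2222, -0.7648)


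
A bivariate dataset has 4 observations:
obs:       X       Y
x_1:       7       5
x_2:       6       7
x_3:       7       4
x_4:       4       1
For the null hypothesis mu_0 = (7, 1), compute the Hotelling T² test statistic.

Step 1 — sample mean vector:
  mean(X) = (7 + 6 + 7 + 4) / 4 = 24/4 = 6
  mean(Y) = (5 + 7 + 4 + 1) / 4 = 17/4 = 4.25
  x̄ = (6, 4.25),  deviation x̄ - mu_0 = (6, 4.25) - (7, 1) = (-1, 3.25).

Step 2 — sample covariance matrix, S[i,j] = (1/(n-1)) · Σ_k (x_{k,i} - mean_i) · (x_{k,j} - mean_j), divisor n-1 = 3:
  S[X,X] = ((1)·(1) + (0)·(0) + (1)·(1) + (-2)·(-2)) / 3 = 6/3 = 2
  S[X,Y] = ((1)·(0.75) + (0)·(2.75) + (1)·(-0.25) + (-2)·(-3.25)) / 3 = 7/3 = 2.3333
  S[Y,Y] = ((0.75)·(0.75) + (2.75)·(2.75) + (-0.25)·(-0.25) + (-3.25)·(-3.25)) / 3 = 18.75/3 = 6.25
  S = [[2, 2.3333],
 [2.3333, 6.25]].

Step 3 — invert S. det(S) = 2·6.25 - (2.3333)² = 7.0556.
  S^{-1} = (1/det) · [[d, -b], [-b, a]] = [[0.8858, -0.3307],
 [-0.3307, 0.2835]].

Step 4 — quadratic form (x̄ - mu_0)^T · S^{-1} · (x̄ - mu_0):
  S^{-1} · (x̄ - mu_0) = (-1.9606, 1.252),
  (x̄ - mu_0)^T · [...] = (-1)·(-1.9606) + (3.25)·(1.252) = 6.0295.

Step 5 — scale by n: T² = 4 · 6.0295 = 24.1181.

T² ≈ 24.1181


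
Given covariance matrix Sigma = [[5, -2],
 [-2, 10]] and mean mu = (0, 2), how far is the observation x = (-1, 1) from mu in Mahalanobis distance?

Step 1 — centre the observation: (x - mu) = (-1, -1).

Step 2 — invert Sigma. det(Sigma) = 5·10 - (-2)² = 46.
  Sigma^{-1} = (1/det) · [[d, -b], [-b, a]] = [[0.2174, 0.0435],
 [0.0435, 0.1087]].

Step 3 — form the quadratic (x - mu)^T · Sigma^{-1} · (x - mu):
  Sigma^{-1} · (x - mu) = (-0.2609, -0.1522).
  (x - mu)^T · [Sigma^{-1} · (x - mu)] = (-1)·(-0.2609) + (-1)·(-0.1522) = 0.413.

Step 4 — take square root: d = √(0.413) ≈ 0.6427.

d(x, mu) = √(0.413) ≈ 0.6427


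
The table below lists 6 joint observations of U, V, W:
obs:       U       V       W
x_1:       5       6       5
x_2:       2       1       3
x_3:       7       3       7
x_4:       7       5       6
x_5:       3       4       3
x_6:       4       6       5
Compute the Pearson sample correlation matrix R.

Step 1 — column means:
  mean(U) = (5 + 2 + 7 + 7 + 3 + 4) / 6 = 28/6 = 4.6667
  mean(V) = (6 + 1 + 3 + 5 + 4 + 6) / 6 = 25/6 = 4.1667
  mean(W) = (5 + 3 + 7 + 6 + 3 + 5) / 6 = 29/6 = 4.8333

Step 2 — sample variances and covariances s[i,j] = (1/(n-1)) · Σ_k (x_{k,i} - mean_i) · (x_{k,j} - mean_j), with n-1 = 5:
  s[U,U] = ((0.3333)·(0.3333) + (-2.6667)·(-2.6667) + (2.3333)·(2.3333) + (2.3333)·(2.3333) + (-1.6667)·(-1.6667) + (-0.6667)·(-0.6667)) / 5 = 21.3333/5 = 4.2667
  s[U,V] = ((0.3333)·(1.8333) + (-2.6667)·(-3.1667) + (2.3333)·(-1.1667) + (2.3333)·(0.8333) + (-1.6667)·(-0.1667) + (-0.6667)·(1.8333)) / 5 = 7.3333/5 = 1.4667
  s[U,W] = ((0.3333)·(0.1667) + (-2.6667)·(-1.8333) + (2.3333)·(2.1667) + (2.3333)·(1.1667) + (-1.6667)·(-1.8333) + (-0.6667)·(0.1667)) / 5 = 15.6667/5 = 3.1333
  s[V,V] = ((1.8333)·(1.8333) + (-3.1667)·(-3.1667) + (-1.1667)·(-1.1667) + (0.8333)·(0.8333) + (-0.1667)·(-0.1667) + (1.8333)·(1.8333)) / 5 = 18.8333/5 = 3.7667
  s[V,W] = ((1.8333)·(0.1667) + (-3.1667)·(-1.8333) + (-1.1667)·(2.1667) + (0.8333)·(1.1667) + (-0.1667)·(-1.8333) + (1.8333)·(0.1667)) / 5 = 5.1667/5 = 1.0333
  s[W,W] = ((0.1667)·(0.1667) + (-1.8333)·(-1.8333) + (2.1667)·(2.1667) + (1.1667)·(1.1667) + (-1.8333)·(-1.8333) + (0.1667)·(0.1667)) / 5 = 12.8333/5 = 2.5667
  Sample standard deviations s_i = √(s[i,i]):
  s(U) = √(4.2667) = 2.0656
  s(V) = √(3.7667) = 1.9408
  s(W) = √(2.5667) = 1.6021

Step 3 — r_{ij} = s_{ij} / (s_i · s_j):
  r[U,U] = 1 (diagonal).
  r[U,V] = 1.4667 / (2.0656 · 1.9408) = 1.4667 / 4.0089 = 0.3659
  r[U,W] = 3.1333 / (2.0656 · 1.6021) = 3.1333 / 3.3092 = 0.9468
  r[V,V] = 1 (diagonal).
  r[V,W] = 1.0333 / (1.9408 · 1.6021) = 1.0333 / 3.1093 = 0.3323
  r[W,W] = 1 (diagonal).

R is symmetric with unit diagonal. Assembling:

R = [[1, 0.3659, 0.9468],
 [0.3659, 1, 0.3323],
 [0.9468, 0.3323, 1]]


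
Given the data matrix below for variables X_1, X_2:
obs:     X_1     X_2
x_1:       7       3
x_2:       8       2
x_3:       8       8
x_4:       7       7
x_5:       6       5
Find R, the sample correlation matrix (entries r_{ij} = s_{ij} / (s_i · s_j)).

Step 1 — column means:
  mean(X_1) = (7 + 8 + 8 + 7 + 6) / 5 = 36/5 = 7.2
  mean(X_2) = (3 + 2 + 8 + 7 + 5) / 5 = 25/5 = 5

Step 2 — sample variances and covariances s[i,j] = (1/(n-1)) · Σ_k (x_{k,i} - mean_i) · (x_{k,j} - mean_j), with n-1 = 4:
  s[X_1,X_1] = ((-0.2)·(-0.2) + (0.8)·(0.8) + (0.8)·(0.8) + (-0.2)·(-0.2) + (-1.2)·(-1.2)) / 4 = 2.8/4 = 0.7
  s[X_1,X_2] = ((-0.2)·(-2) + (0.8)·(-3) + (0.8)·(3) + (-0.2)·(2) + (-1.2)·(0)) / 4 = 0/4 = 0
  s[X_2,X_2] = ((-2)·(-2) + (-3)·(-3) + (3)·(3) + (2)·(2) + (0)·(0)) / 4 = 26/4 = 6.5
  Sample standard deviations s_i = √(s[i,i]):
  s(X_1) = √(0.7) = 0.8367
  s(X_2) = √(6.5) = 2.5495

Step 3 — r_{ij} = s_{ij} / (s_i · s_j):
  r[X_1,X_1] = 1 (diagonal).
  r[X_1,X_2] = 0 / (0.8367 · 2.5495) = 0 / 2.1331 = 0
  r[X_2,X_2] = 1 (diagonal).

R is symmetric with unit diagonal. Assembling:

R = [[1, 0],
 [0, 1]]


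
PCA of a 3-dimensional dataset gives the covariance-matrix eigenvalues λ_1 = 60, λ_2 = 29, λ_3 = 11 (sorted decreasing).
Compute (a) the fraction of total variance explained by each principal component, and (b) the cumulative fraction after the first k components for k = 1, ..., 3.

Step 1 — total variance = trace(Sigma) = Σ λ_i = 60 + 29 + 11 = 100.

Step 2 — fraction explained by component i = λ_i / Σ λ:
  PC1: 60/100 = 0.6
  PC2: 29/100 = 0.29
  PC3: 11/100 = 0.11

Step 3 — cumulative fraction after k components = (λ_1 + ... + λ_k) / Σ λ:
  k = 1: 60/100 = 0.6
  k = 2: (60 + 29)/100 = 89/100 = 0.89
  k = 3: (60 + 29 + 11)/100 = 100/100 = 1

Summary (fraction, with percent):

explained: PC1 0.6 (60%), PC2 0.29 (29%), PC3 0.11 (11%);  cumulative: 0.6, 0.89, 1


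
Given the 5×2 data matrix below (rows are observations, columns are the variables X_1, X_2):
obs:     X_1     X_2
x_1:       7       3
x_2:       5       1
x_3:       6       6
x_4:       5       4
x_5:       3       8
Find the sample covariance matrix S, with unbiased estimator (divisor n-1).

Step 1 — column means:
  mean(X_1) = (7 + 5 + 6 + 5 + 3) / 5 = 26/5 = 5.2
  mean(X_2) = (3 + 1 + 6 + 4 + 8) / 5 = 22/5 = 4.4

Step 2 — sample covariance S[i,j] = (1/(n-1)) · Σ_k (x_{k,i} - mean_i) · (x_{k,j} - mean_j), with n-1 = 4.
  S[X_1,X_1] = ((1.8)·(1.8) + (-0.2)·(-0.2) + (0.8)·(0.8) + (-0.2)·(-0.2) + (-2.2)·(-2.2)) / 4 = 8.8/4 = 2.2
  S[X_1,X_2] = ((1.8)·(-1.4) + (-0.2)·(-3.4) + (0.8)·(1.6) + (-0.2)·(-0.4) + (-2.2)·(3.6)) / 4 = -8.4/4 = -2.1
  S[X_2,X_2] = ((-1.4)·(-1.4) + (-3.4)·(-3.4) + (1.6)·(1.6) + (-0.4)·(-0.4) + (3.6)·(3.6)) / 4 = 29.2/4 = 7.3

S is symmetric (S[j,i] = S[i,j]). Assembling:

S = [[2.2, -2.1],
 [-2.1, 7.3]]


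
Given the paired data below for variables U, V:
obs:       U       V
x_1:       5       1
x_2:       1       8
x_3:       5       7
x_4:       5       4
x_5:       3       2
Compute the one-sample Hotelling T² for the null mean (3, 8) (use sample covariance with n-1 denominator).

Step 1 — sample mean vector:
  mean(U) = (5 + 1 + 5 + 5 + 3) / 5 = 19/5 = 3.8
  mean(V) = (1 + 8 + 7 + 4 + 2) / 5 = 22/5 = 4.4
  x̄ = (3.8, 4.4),  deviation x̄ - mu_0 = (3.8, 4.4) - (3, 8) = (0.8, -3.6).

Step 2 — sample covariance matrix, S[i,j] = (1/(n-1)) · Σ_k (x_{k,i} - mean_i) · (x_{k,j} - mean_j), divisor n-1 = 4:
  S[U,U] = ((1.2)·(1.2) + (-2.8)·(-2.8) + (1.2)·(1.2) + (1.2)·(1.2) + (-0.8)·(-0.8)) / 4 = 12.8/4 = 3.2
  S[U,V] = ((1.2)·(-3.4) + (-2.8)·(3.6) + (1.2)·(2.6) + (1.2)·(-0.4) + (-0.8)·(-2.4)) / 4 = -9.6/4 = -2.4
  S[V,V] = ((-3.4)·(-3.4) + (3.6)·(3.6) + (2.6)·(2.6) + (-0.4)·(-0.4) + (-2.4)·(-2.4)) / 4 = 37.2/4 = 9.3
  S = [[3.2, -2.4],
 [-2.4, 9.3]].

Step 3 — invert S. det(S) = 3.2·9.3 - (-2.4)² = 24.
  S^{-1} = (1/det) · [[d, -b], [-b, a]] = [[0.3875, 0.1],
 [0.1, 0.1333]].

Step 4 — quadratic form (x̄ - mu_0)^T · S^{-1} · (x̄ - mu_0):
  S^{-1} · (x̄ - mu_0) = (-0.05, -0.4),
  (x̄ - mu_0)^T · [...] = (0.8)·(-0.05) + (-3.6)·(-0.4) = 1.4.

Step 5 — scale by n: T² = 5 · 1.4 = 7.

T² ≈ 7


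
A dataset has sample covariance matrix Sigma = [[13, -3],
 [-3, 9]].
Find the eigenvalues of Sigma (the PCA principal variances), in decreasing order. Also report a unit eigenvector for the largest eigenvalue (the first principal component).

Step 1 — characteristic polynomial of 2×2 Sigma:
  det(Sigma - λI) = λ² - trace · λ + det = 0.
  trace = 13 + 9 = 22, det = 13·9 - (-3)² = 108.
Step 2 — discriminant:
  Δ = trace² - 4·det = 484 - 432 = 52.
Step 3 — eigenvalues:
  λ = (trace ± √Δ)/2 = (22 ± 7.2111)/2,
  λ_1 = 14.6056,  λ_2 = 7.3944.

Step 4 — unit eigenvector for λ_1: solve (Sigma - λ_1 I)v = 0. First row:
  (13 - 14.6056)·v_x + (-3)·v_y = 0, i.e. (-1.6056)·v_x + (-3)·v_y = 0,
  so v ∝ (b, λ_1 - a) = (-3, 1.6056); multiply by -1 so the first entry is positive: u = (3, -1.6056).
  ||u|| = √((3)² + (-1.6056)²) = √(11.5778) ≈ 3.4026,
  v_1 = u/||u|| ≈ (0.8817, -0.4719) (||v_1|| = 1).

λ_1 = 14.6056,  λ_2 = 7.3944;  v_1 ≈ (0.8817, -0.4719)


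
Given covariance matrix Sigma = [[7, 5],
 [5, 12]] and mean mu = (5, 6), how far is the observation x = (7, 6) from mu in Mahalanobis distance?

Step 1 — centre the observation: (x - mu) = (2, 0).

Step 2 — invert Sigma. det(Sigma) = 7·12 - (5)² = 59.
  Sigma^{-1} = (1/det) · [[d, -b], [-b, a]] = [[0.2034, -0.0847],
 [-0.0847, 0.1186]].

Step 3 — form the quadratic (x - mu)^T · Sigma^{-1} · (x - mu):
  Sigma^{-1} · (x - mu) = (0.4068, -0.1695).
  (x - mu)^T · [Sigma^{-1} · (x - mu)] = (2)·(0.4068) + (0)·(-0.1695) = 0.8136.

Step 4 — take square root: d = √(0.8136) ≈ 0.902.

d(x, mu) = √(0.8136) ≈ 0.902


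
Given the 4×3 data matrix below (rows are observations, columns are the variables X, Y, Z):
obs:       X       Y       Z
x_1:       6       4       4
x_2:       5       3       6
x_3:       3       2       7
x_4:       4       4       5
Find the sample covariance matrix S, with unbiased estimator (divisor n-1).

Step 1 — column means:
  mean(X) = (6 + 5 + 3 + 4) / 4 = 18/4 = 4.5
  mean(Y) = (4 + 3 + 2 + 4) / 4 = 13/4 = 3.25
  mean(Z) = (4 + 6 + 7 + 5) / 4 = 22/4 = 5.5

Step 2 — sample covariance S[i,j] = (1/(n-1)) · Σ_k (x_{k,i} - mean_i) · (x_{k,j} - mean_j), with n-1 = 3.
  S[X,X] = ((1.5)·(1.5) + (0.5)·(0.5) + (-1.5)·(-1.5) + (-0.5)·(-0.5)) / 3 = 5/3 = 1.6667
  S[X,Y] = ((1.5)·(0.75) + (0.5)·(-0.25) + (-1.5)·(-1.25) + (-0.5)·(0.75)) / 3 = 2.5/3 = 0.8333
  S[X,Z] = ((1.5)·(-1.5) + (0.5)·(0.5) + (-1.5)·(1.5) + (-0.5)·(-0.5)) / 3 = -4/3 = -1.3333
  S[Y,Y] = ((0.75)·(0.75) + (-0.25)·(-0.25) + (-1.25)·(-1.25) + (0.75)·(0.75)) / 3 = 2.75/3 = 0.9167
  S[Y,Z] = ((0.75)·(-1.5) + (-0.25)·(0.5) + (-1.25)·(1.5) + (0.75)·(-0.5)) / 3 = -3.5/3 = -1.1667
  S[Z,Z] = ((-1.5)·(-1.5) + (0.5)·(0.5) + (1.5)·(1.5) + (-0.5)·(-0.5)) / 3 = 5/3 = 1.6667

S is symmetric (S[j,i] = S[i,j]). Assembling:

S = [[1.6667, 0.8333, -1.3333],
 [0.8333, 0.9167, -1.1667],
 [-1.3333, -1.1667, 1.6667]]


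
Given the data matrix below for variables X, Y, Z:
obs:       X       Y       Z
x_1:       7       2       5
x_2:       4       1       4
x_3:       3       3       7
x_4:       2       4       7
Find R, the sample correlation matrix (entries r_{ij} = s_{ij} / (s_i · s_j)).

Step 1 — column means:
  mean(X) = (7 + 4 + 3 + 2) / 4 = 16/4 = 4
  mean(Y) = (2 + 1 + 3 + 4) / 4 = 10/4 = 2.5
  mean(Z) = (5 + 4 + 7 + 7) / 4 = 23/4 = 5.75

Step 2 — sample variances and covariances s[i,j] = (1/(n-1)) · Σ_k (x_{k,i} - mean_i) · (x_{k,j} - mean_j), with n-1 = 3:
  s[X,X] = ((3)·(3) + (0)·(0) + (-1)·(-1) + (-2)·(-2)) / 3 = 14/3 = 4.6667
  s[X,Y] = ((3)·(-0.5) + (0)·(-1.5) + (-1)·(0.5) + (-2)·(1.5)) / 3 = -5/3 = -1.6667
  s[X,Z] = ((3)·(-0.75) + (0)·(-1.75) + (-1)·(1.25) + (-2)·(1.25)) / 3 = -6/3 = -2
  s[Y,Y] = ((-0.5)·(-0.5) + (-1.5)·(-1.5) + (0.5)·(0.5) + (1.5)·(1.5)) / 3 = 5/3 = 1.6667
  s[Y,Z] = ((-0.5)·(-0.75) + (-1.5)·(-1.75) + (0.5)·(1.25) + (1.5)·(1.25)) / 3 = 5.5/3 = 1.8333
  s[Z,Z] = ((-0.75)·(-0.75) + (-1.75)·(-1.75) + (1.25)·(1.25) + (1.25)·(1.25)) / 3 = 6.75/3 = 2.25
  Sample standard deviations s_i = √(s[i,i]):
  s(X) = √(4.6667) = 2.1602
  s(Y) = √(1.6667) = 1.291
  s(Z) = √(2.25) = 1.5

Step 3 — r_{ij} = s_{ij} / (s_i · s_j):
  r[X,X] = 1 (diagonal).
  r[X,Y] = -1.6667 / (2.1602 · 1.291) = -1.6667 / 2.7889 = -0.5976
  r[X,Z] = -2 / (2.1602 · 1.5) = -2 / 3.2404 = -0.6172
  r[Y,Y] = 1 (diagonal).
  r[Y,Z] = 1.8333 / (1.291 · 1.5) = 1.8333 / 1.9365 = 0.9467
  r[Z,Z] = 1 (diagonal).

R is symmetric with unit diagonal. Assembling:

R = [[1, -0.5976, -0.6172],
 [-0.5976, 1, 0.9467],
 [-0.6172, 0.9467, 1]]


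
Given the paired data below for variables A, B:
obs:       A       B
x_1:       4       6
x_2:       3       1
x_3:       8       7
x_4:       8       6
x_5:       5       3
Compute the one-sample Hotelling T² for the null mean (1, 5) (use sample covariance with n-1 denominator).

Step 1 — sample mean vector:
  mean(A) = (4 + 3 + 8 + 8 + 5) / 5 = 28/5 = 5.6
  mean(B) = (6 + 1 + 7 + 6 + 3) / 5 = 23/5 = 4.6
  x̄ = (5.6, 4.6),  deviation x̄ - mu_0 = (5.6, 4.6) - (1, 5) = (4.6, -0.4).

Step 2 — sample covariance matrix, S[i,j] = (1/(n-1)) · Σ_k (x_{k,i} - mean_i) · (x_{k,j} - mean_j), divisor n-1 = 4:
  S[A,A] = ((-1.6)·(-1.6) + (-2.6)·(-2.6) + (2.4)·(2.4) + (2.4)·(2.4) + (-0.6)·(-0.6)) / 4 = 21.2/4 = 5.3
  S[A,B] = ((-1.6)·(1.4) + (-2.6)·(-3.6) + (2.4)·(2.4) + (2.4)·(1.4) + (-0.6)·(-1.6)) / 4 = 17.2/4 = 4.3
  S[B,B] = ((1.4)·(1.4) + (-3.6)·(-3.6) + (2.4)·(2.4) + (1.4)·(1.4) + (-1.6)·(-1.6)) / 4 = 25.2/4 = 6.3
  S = [[5.3, 4.3],
 [4.3, 6.3]].

Step 3 — invert S. det(S) = 5.3·6.3 - (4.3)² = 14.9.
  S^{-1} = (1/det) · [[d, -b], [-b, a]] = [[0.4228, -0.2886],
 [-0.2886, 0.3557]].

Step 4 — quadratic form (x̄ - mu_0)^T · S^{-1} · (x̄ - mu_0):
  S^{-1} · (x̄ - mu_0) = (2.0604, -1.4698),
  (x̄ - mu_0)^T · [...] = (4.6)·(2.0604) + (-0.4)·(-1.4698) = 10.0658.

Step 5 — scale by n: T² = 5 · 10.0658 = 50.3289.

T² ≈ 50.3289
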